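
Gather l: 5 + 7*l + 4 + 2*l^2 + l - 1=2*l^2 + 8*l + 8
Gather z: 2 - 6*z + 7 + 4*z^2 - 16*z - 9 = 4*z^2 - 22*z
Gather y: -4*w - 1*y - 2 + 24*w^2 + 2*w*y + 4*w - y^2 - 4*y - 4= 24*w^2 - y^2 + y*(2*w - 5) - 6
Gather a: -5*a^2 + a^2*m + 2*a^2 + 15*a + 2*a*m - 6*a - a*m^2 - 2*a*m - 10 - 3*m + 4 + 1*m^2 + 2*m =a^2*(m - 3) + a*(9 - m^2) + m^2 - m - 6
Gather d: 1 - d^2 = 1 - d^2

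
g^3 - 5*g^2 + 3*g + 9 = (g - 3)^2*(g + 1)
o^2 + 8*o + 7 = (o + 1)*(o + 7)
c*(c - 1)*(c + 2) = c^3 + c^2 - 2*c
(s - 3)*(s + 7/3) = s^2 - 2*s/3 - 7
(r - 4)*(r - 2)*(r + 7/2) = r^3 - 5*r^2/2 - 13*r + 28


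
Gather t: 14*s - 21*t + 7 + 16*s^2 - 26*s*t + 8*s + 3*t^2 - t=16*s^2 + 22*s + 3*t^2 + t*(-26*s - 22) + 7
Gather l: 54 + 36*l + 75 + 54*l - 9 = 90*l + 120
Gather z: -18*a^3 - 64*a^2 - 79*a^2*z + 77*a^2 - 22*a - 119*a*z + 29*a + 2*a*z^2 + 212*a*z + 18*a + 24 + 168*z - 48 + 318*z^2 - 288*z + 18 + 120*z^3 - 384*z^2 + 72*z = -18*a^3 + 13*a^2 + 25*a + 120*z^3 + z^2*(2*a - 66) + z*(-79*a^2 + 93*a - 48) - 6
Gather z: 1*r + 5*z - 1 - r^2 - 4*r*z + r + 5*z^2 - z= -r^2 + 2*r + 5*z^2 + z*(4 - 4*r) - 1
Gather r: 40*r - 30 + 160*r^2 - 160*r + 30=160*r^2 - 120*r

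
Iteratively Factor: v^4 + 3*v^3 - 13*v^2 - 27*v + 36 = (v + 4)*(v^3 - v^2 - 9*v + 9) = (v - 3)*(v + 4)*(v^2 + 2*v - 3) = (v - 3)*(v + 3)*(v + 4)*(v - 1)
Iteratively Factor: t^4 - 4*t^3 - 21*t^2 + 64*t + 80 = (t + 1)*(t^3 - 5*t^2 - 16*t + 80) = (t - 4)*(t + 1)*(t^2 - t - 20) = (t - 4)*(t + 1)*(t + 4)*(t - 5)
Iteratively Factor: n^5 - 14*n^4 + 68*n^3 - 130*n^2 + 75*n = (n - 1)*(n^4 - 13*n^3 + 55*n^2 - 75*n) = (n - 5)*(n - 1)*(n^3 - 8*n^2 + 15*n) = (n - 5)*(n - 3)*(n - 1)*(n^2 - 5*n) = n*(n - 5)*(n - 3)*(n - 1)*(n - 5)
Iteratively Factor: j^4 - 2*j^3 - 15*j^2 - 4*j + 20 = (j + 2)*(j^3 - 4*j^2 - 7*j + 10) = (j + 2)^2*(j^2 - 6*j + 5) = (j - 5)*(j + 2)^2*(j - 1)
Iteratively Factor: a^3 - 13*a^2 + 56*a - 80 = (a - 4)*(a^2 - 9*a + 20) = (a - 5)*(a - 4)*(a - 4)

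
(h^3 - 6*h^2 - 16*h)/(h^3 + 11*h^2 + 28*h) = (h^2 - 6*h - 16)/(h^2 + 11*h + 28)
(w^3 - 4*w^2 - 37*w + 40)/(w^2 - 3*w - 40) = w - 1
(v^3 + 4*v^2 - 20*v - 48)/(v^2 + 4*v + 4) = (v^2 + 2*v - 24)/(v + 2)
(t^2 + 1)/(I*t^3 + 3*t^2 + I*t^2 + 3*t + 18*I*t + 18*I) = I*(-t^2 - 1)/(t^3 + t^2*(1 - 3*I) + 3*t*(6 - I) + 18)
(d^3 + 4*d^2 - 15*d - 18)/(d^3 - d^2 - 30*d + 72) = (d + 1)/(d - 4)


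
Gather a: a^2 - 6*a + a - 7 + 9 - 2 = a^2 - 5*a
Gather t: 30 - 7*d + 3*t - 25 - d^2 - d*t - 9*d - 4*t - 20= -d^2 - 16*d + t*(-d - 1) - 15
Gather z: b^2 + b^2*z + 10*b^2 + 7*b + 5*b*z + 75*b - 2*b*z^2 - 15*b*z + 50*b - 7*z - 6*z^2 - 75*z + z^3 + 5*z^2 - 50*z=11*b^2 + 132*b + z^3 + z^2*(-2*b - 1) + z*(b^2 - 10*b - 132)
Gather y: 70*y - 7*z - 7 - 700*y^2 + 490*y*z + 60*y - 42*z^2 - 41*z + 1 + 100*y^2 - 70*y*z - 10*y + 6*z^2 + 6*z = -600*y^2 + y*(420*z + 120) - 36*z^2 - 42*z - 6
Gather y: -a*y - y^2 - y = -y^2 + y*(-a - 1)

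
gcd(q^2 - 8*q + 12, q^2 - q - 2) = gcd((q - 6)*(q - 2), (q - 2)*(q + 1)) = q - 2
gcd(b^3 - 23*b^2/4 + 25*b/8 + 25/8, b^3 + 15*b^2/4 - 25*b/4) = b - 5/4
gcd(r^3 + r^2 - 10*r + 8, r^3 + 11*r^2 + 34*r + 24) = r + 4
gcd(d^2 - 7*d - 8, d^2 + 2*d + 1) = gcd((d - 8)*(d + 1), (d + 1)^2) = d + 1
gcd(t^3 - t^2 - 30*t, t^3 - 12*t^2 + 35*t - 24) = 1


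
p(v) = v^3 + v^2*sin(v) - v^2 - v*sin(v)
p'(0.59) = -0.24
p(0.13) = -0.03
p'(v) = v^2*cos(v) + 3*v^2 + 2*v*sin(v) - v*cos(v) - 2*v - sin(v)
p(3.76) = 33.00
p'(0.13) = -0.42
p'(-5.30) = 103.73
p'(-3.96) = 35.03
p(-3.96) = -63.44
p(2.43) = 10.71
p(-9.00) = -847.09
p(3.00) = 18.85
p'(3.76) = 22.66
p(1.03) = 0.06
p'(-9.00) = 186.83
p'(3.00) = 15.77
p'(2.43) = 12.74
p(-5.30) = -149.18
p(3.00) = 18.85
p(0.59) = -0.28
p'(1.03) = 2.05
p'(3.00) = 15.77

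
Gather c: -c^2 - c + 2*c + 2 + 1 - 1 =-c^2 + c + 2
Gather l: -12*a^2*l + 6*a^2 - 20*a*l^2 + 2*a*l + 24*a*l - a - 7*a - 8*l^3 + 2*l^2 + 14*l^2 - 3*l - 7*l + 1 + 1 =6*a^2 - 8*a - 8*l^3 + l^2*(16 - 20*a) + l*(-12*a^2 + 26*a - 10) + 2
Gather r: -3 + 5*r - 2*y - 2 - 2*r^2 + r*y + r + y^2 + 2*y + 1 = -2*r^2 + r*(y + 6) + y^2 - 4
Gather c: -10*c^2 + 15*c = -10*c^2 + 15*c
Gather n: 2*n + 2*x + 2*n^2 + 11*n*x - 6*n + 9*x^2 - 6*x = 2*n^2 + n*(11*x - 4) + 9*x^2 - 4*x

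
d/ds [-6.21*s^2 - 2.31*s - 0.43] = -12.42*s - 2.31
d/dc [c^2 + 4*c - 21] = 2*c + 4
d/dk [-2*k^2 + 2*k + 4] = 2 - 4*k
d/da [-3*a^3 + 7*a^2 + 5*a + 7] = -9*a^2 + 14*a + 5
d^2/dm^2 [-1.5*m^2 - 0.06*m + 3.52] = -3.00000000000000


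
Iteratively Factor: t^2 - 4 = (t + 2)*(t - 2)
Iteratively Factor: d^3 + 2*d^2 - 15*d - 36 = (d - 4)*(d^2 + 6*d + 9) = (d - 4)*(d + 3)*(d + 3)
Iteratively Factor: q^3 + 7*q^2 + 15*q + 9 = (q + 3)*(q^2 + 4*q + 3) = (q + 3)^2*(q + 1)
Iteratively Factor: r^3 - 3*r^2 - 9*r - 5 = (r + 1)*(r^2 - 4*r - 5) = (r - 5)*(r + 1)*(r + 1)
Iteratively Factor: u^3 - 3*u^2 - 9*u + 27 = (u - 3)*(u^2 - 9) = (u - 3)*(u + 3)*(u - 3)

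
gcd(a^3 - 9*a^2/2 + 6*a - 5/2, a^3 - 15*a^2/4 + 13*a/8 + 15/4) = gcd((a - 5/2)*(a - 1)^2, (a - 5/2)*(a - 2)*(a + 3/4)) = a - 5/2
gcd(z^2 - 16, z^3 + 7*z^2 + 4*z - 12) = 1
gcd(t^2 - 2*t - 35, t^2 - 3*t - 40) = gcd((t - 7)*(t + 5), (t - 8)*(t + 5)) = t + 5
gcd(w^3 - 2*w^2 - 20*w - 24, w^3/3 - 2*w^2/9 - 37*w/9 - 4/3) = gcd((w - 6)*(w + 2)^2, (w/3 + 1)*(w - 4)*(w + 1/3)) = 1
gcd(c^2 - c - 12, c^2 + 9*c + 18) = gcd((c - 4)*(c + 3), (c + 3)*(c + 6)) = c + 3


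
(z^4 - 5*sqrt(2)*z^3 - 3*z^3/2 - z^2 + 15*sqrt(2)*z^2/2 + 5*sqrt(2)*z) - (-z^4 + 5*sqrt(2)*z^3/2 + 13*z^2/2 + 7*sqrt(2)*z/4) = 2*z^4 - 15*sqrt(2)*z^3/2 - 3*z^3/2 - 15*z^2/2 + 15*sqrt(2)*z^2/2 + 13*sqrt(2)*z/4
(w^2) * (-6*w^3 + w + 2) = -6*w^5 + w^3 + 2*w^2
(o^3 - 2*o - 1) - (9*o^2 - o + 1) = o^3 - 9*o^2 - o - 2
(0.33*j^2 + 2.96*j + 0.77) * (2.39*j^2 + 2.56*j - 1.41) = 0.7887*j^4 + 7.9192*j^3 + 8.9526*j^2 - 2.2024*j - 1.0857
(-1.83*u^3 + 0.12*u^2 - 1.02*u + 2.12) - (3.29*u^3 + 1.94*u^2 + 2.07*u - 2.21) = -5.12*u^3 - 1.82*u^2 - 3.09*u + 4.33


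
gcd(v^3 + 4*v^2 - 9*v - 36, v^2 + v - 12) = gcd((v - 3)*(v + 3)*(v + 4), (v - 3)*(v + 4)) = v^2 + v - 12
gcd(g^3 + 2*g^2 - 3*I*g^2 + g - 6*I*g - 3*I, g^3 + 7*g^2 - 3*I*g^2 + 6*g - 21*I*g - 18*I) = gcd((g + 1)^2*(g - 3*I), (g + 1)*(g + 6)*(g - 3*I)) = g^2 + g*(1 - 3*I) - 3*I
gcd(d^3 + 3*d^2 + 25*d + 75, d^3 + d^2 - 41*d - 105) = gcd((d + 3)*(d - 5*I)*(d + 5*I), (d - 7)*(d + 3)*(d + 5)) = d + 3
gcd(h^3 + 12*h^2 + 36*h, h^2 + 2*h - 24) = h + 6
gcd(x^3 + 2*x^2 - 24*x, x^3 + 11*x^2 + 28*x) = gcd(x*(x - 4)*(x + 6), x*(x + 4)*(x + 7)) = x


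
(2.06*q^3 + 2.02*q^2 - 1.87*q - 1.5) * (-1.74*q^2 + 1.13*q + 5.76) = -3.5844*q^5 - 1.187*q^4 + 17.402*q^3 + 12.1321*q^2 - 12.4662*q - 8.64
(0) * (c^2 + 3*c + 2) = 0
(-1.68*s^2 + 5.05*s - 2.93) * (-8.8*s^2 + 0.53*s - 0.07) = 14.784*s^4 - 45.3304*s^3 + 28.5781*s^2 - 1.9064*s + 0.2051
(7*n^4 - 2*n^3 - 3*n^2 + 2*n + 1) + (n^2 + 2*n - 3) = 7*n^4 - 2*n^3 - 2*n^2 + 4*n - 2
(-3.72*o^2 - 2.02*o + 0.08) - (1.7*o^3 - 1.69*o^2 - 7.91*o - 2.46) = -1.7*o^3 - 2.03*o^2 + 5.89*o + 2.54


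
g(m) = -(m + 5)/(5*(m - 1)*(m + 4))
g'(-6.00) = -0.00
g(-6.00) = 0.01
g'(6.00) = 0.01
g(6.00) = -0.04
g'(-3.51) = -0.15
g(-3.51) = 0.13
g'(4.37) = 0.02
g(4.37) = -0.07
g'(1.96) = 0.26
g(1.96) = -0.24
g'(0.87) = 14.20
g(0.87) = 1.85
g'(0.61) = 1.58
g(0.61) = 0.62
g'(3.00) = 0.06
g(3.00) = -0.11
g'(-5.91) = -0.01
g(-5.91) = 0.01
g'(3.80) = 0.03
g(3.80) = -0.08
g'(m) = -1/(5*(m - 1)*(m + 4)) + (m + 5)/(5*(m - 1)*(m + 4)^2) + (m + 5)/(5*(m - 1)^2*(m + 4)) = (m^2 + 10*m + 19)/(5*(m^4 + 6*m^3 + m^2 - 24*m + 16))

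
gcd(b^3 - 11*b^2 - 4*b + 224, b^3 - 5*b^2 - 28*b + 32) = b^2 - 4*b - 32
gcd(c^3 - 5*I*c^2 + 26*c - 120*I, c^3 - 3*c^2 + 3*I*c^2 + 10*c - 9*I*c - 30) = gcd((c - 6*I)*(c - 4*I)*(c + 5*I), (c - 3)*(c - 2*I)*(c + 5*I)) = c + 5*I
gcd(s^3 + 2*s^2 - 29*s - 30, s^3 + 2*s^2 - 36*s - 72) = s + 6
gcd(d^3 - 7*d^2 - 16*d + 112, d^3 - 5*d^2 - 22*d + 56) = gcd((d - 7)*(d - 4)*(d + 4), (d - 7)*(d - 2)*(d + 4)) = d^2 - 3*d - 28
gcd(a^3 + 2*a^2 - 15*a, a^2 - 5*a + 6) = a - 3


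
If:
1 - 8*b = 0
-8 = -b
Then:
No Solution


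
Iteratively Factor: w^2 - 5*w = (w)*(w - 5)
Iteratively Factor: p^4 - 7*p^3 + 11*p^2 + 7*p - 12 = (p - 1)*(p^3 - 6*p^2 + 5*p + 12) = (p - 1)*(p + 1)*(p^2 - 7*p + 12) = (p - 4)*(p - 1)*(p + 1)*(p - 3)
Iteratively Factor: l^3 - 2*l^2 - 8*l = (l)*(l^2 - 2*l - 8) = l*(l - 4)*(l + 2)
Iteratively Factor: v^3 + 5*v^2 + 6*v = (v + 3)*(v^2 + 2*v) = (v + 2)*(v + 3)*(v)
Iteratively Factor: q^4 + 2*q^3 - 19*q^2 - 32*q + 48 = (q + 3)*(q^3 - q^2 - 16*q + 16) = (q - 4)*(q + 3)*(q^2 + 3*q - 4) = (q - 4)*(q - 1)*(q + 3)*(q + 4)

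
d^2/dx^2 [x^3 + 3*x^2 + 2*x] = 6*x + 6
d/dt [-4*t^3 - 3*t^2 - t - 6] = -12*t^2 - 6*t - 1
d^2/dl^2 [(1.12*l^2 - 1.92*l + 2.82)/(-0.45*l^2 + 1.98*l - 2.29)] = (2.22044604925031e-16*l^4 - 1.21824*l^3 + 3.49866*l^2 + 3.20436*l - 10.634492)/(0.091125*l^6 - 1.20285*l^5 + 6.683715*l^4 - 20.004732*l^3 + 34.012683*l^2 - 31.149954*l + 12.008989)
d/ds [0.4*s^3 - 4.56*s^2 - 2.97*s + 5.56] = 1.2*s^2 - 9.12*s - 2.97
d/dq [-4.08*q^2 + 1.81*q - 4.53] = 1.81 - 8.16*q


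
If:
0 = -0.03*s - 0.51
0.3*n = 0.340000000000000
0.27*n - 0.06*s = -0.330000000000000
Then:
No Solution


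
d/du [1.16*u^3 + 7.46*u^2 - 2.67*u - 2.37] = 3.48*u^2 + 14.92*u - 2.67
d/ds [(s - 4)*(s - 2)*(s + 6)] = 3*s^2 - 28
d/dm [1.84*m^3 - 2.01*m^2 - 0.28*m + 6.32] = 5.52*m^2 - 4.02*m - 0.28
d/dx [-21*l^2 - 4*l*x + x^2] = -4*l + 2*x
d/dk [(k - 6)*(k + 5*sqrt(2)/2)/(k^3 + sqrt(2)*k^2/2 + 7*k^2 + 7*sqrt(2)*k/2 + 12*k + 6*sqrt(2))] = (-(k - 6)*(2*k + 5*sqrt(2))*(6*k^2 + 2*sqrt(2)*k + 28*k + 7*sqrt(2) + 24) + (4*k - 12 + 5*sqrt(2))*(2*k^3 + sqrt(2)*k^2 + 14*k^2 + 7*sqrt(2)*k + 24*k + 12*sqrt(2)))/(2*k^3 + sqrt(2)*k^2 + 14*k^2 + 7*sqrt(2)*k + 24*k + 12*sqrt(2))^2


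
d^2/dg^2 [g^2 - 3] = 2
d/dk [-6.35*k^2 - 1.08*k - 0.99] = -12.7*k - 1.08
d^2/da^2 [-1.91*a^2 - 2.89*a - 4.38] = -3.82000000000000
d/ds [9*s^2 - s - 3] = 18*s - 1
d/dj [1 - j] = -1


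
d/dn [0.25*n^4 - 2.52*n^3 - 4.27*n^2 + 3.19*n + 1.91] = 1.0*n^3 - 7.56*n^2 - 8.54*n + 3.19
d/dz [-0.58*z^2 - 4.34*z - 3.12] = -1.16*z - 4.34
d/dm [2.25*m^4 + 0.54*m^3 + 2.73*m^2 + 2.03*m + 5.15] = 9.0*m^3 + 1.62*m^2 + 5.46*m + 2.03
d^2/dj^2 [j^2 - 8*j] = 2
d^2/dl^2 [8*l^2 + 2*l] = 16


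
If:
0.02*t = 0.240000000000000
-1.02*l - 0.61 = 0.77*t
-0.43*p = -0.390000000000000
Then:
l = -9.66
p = 0.91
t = 12.00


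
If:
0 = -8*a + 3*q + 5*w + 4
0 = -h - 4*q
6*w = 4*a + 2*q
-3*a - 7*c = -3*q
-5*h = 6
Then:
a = 81/70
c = -18/49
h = -6/5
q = 3/10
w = 61/70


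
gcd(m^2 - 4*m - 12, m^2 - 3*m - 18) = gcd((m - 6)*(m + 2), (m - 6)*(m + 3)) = m - 6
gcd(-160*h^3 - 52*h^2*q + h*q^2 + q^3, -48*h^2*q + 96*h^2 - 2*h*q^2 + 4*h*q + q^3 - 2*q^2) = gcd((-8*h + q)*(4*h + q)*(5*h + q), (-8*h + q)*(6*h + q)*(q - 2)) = -8*h + q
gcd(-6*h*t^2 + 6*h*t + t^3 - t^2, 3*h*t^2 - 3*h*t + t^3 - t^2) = t^2 - t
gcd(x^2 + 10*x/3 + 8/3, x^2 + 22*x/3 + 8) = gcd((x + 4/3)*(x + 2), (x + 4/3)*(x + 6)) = x + 4/3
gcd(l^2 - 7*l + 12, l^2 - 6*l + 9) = l - 3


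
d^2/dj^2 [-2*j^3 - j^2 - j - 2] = -12*j - 2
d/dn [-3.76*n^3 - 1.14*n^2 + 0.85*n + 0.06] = -11.28*n^2 - 2.28*n + 0.85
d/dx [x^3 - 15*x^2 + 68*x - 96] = 3*x^2 - 30*x + 68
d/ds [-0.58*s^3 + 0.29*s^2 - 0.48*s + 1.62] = -1.74*s^2 + 0.58*s - 0.48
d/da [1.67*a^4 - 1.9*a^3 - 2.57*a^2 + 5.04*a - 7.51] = 6.68*a^3 - 5.7*a^2 - 5.14*a + 5.04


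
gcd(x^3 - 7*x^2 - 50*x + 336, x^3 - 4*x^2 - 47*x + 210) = x^2 + x - 42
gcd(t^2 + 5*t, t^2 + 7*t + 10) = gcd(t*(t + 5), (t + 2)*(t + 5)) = t + 5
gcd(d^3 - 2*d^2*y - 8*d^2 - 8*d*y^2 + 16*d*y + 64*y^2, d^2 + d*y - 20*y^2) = -d + 4*y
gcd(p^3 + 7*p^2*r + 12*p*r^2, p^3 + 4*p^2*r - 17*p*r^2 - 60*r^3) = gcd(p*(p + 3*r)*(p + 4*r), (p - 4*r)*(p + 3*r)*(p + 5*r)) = p + 3*r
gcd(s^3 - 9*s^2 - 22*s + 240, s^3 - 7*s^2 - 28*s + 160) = s^2 - 3*s - 40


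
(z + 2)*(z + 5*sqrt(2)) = z^2 + 2*z + 5*sqrt(2)*z + 10*sqrt(2)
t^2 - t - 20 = (t - 5)*(t + 4)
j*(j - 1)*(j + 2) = j^3 + j^2 - 2*j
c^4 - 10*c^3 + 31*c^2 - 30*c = c*(c - 5)*(c - 3)*(c - 2)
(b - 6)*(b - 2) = b^2 - 8*b + 12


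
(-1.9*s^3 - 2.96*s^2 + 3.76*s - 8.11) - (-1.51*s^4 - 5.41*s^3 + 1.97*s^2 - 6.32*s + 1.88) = 1.51*s^4 + 3.51*s^3 - 4.93*s^2 + 10.08*s - 9.99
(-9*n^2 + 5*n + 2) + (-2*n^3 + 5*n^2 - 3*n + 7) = -2*n^3 - 4*n^2 + 2*n + 9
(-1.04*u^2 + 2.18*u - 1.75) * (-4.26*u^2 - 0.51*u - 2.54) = 4.4304*u^4 - 8.7564*u^3 + 8.9848*u^2 - 4.6447*u + 4.445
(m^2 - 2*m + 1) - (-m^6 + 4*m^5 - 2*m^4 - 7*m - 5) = m^6 - 4*m^5 + 2*m^4 + m^2 + 5*m + 6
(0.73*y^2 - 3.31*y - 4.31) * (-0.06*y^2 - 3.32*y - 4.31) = -0.0438*y^4 - 2.225*y^3 + 8.1015*y^2 + 28.5753*y + 18.5761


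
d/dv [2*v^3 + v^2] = 2*v*(3*v + 1)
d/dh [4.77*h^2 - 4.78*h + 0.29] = 9.54*h - 4.78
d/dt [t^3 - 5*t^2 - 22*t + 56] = 3*t^2 - 10*t - 22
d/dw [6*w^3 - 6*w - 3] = 18*w^2 - 6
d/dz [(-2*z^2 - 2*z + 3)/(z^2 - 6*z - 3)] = 2*(7*z^2 + 3*z + 12)/(z^4 - 12*z^3 + 30*z^2 + 36*z + 9)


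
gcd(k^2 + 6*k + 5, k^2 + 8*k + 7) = k + 1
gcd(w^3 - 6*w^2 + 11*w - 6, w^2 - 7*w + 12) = w - 3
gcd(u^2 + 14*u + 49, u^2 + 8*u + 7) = u + 7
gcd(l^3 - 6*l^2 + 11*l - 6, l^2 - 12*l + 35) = 1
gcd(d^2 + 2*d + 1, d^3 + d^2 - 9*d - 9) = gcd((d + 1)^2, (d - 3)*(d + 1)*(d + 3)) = d + 1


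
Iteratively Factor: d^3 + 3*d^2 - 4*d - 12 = (d + 3)*(d^2 - 4) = (d - 2)*(d + 3)*(d + 2)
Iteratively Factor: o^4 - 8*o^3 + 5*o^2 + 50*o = (o - 5)*(o^3 - 3*o^2 - 10*o) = (o - 5)^2*(o^2 + 2*o) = o*(o - 5)^2*(o + 2)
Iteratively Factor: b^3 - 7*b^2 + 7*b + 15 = (b - 5)*(b^2 - 2*b - 3) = (b - 5)*(b + 1)*(b - 3)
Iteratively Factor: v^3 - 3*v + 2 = (v + 2)*(v^2 - 2*v + 1) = (v - 1)*(v + 2)*(v - 1)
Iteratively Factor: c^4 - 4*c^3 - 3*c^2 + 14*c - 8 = (c - 1)*(c^3 - 3*c^2 - 6*c + 8) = (c - 4)*(c - 1)*(c^2 + c - 2) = (c - 4)*(c - 1)*(c + 2)*(c - 1)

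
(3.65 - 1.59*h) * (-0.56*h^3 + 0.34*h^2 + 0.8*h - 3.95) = 0.8904*h^4 - 2.5846*h^3 - 0.0310000000000001*h^2 + 9.2005*h - 14.4175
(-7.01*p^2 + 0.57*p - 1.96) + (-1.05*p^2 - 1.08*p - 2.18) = -8.06*p^2 - 0.51*p - 4.14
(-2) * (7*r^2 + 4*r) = -14*r^2 - 8*r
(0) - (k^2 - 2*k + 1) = -k^2 + 2*k - 1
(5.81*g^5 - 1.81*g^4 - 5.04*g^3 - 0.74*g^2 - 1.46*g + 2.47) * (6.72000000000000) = 39.0432*g^5 - 12.1632*g^4 - 33.8688*g^3 - 4.9728*g^2 - 9.8112*g + 16.5984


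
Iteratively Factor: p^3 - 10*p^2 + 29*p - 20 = (p - 5)*(p^2 - 5*p + 4) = (p - 5)*(p - 1)*(p - 4)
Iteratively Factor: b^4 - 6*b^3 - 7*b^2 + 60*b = (b)*(b^3 - 6*b^2 - 7*b + 60) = b*(b - 4)*(b^2 - 2*b - 15) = b*(b - 5)*(b - 4)*(b + 3)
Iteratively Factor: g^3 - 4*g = (g - 2)*(g^2 + 2*g) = (g - 2)*(g + 2)*(g)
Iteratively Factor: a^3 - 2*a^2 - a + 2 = (a - 1)*(a^2 - a - 2) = (a - 2)*(a - 1)*(a + 1)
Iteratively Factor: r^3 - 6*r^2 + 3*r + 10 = (r - 2)*(r^2 - 4*r - 5) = (r - 2)*(r + 1)*(r - 5)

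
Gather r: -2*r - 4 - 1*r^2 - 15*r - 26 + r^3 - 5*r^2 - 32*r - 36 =r^3 - 6*r^2 - 49*r - 66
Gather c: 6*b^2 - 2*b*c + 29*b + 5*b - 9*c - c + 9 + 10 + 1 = 6*b^2 + 34*b + c*(-2*b - 10) + 20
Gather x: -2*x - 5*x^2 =-5*x^2 - 2*x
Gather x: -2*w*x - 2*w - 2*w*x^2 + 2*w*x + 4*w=-2*w*x^2 + 2*w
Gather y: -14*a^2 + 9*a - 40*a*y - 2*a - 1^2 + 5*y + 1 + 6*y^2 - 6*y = -14*a^2 + 7*a + 6*y^2 + y*(-40*a - 1)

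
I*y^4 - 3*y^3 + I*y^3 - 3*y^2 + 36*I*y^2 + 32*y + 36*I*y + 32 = (y - 4*I)*(y - I)*(y + 8*I)*(I*y + I)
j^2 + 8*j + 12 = (j + 2)*(j + 6)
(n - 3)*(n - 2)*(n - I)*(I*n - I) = I*n^4 + n^3 - 6*I*n^3 - 6*n^2 + 11*I*n^2 + 11*n - 6*I*n - 6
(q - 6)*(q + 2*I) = q^2 - 6*q + 2*I*q - 12*I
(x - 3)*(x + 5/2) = x^2 - x/2 - 15/2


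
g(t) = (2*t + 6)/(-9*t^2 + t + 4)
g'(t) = (2*t + 6)*(18*t - 1)/(-9*t^2 + t + 4)^2 + 2/(-9*t^2 + t + 4)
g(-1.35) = -0.24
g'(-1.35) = -0.59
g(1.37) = -0.76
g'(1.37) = 1.38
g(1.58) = -0.54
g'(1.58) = 0.76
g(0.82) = -6.20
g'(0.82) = 67.68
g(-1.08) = -0.51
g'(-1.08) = -1.63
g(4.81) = -0.08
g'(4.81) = 0.02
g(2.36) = -0.24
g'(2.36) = 0.19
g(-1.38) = -0.22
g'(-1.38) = -0.53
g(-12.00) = 0.01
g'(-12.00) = 0.00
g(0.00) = 1.50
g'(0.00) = 0.12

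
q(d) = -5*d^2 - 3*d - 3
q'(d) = -10*d - 3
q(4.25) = -106.06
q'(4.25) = -45.50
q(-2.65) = -30.16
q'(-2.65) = 23.50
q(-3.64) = -58.33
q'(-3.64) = 33.40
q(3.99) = -94.57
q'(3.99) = -42.90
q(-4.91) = -108.81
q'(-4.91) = 46.10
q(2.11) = -31.59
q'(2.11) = -24.10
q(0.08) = -3.27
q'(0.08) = -3.80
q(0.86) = -9.28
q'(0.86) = -11.60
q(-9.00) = -381.00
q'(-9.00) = 87.00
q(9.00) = -435.00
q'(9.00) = -93.00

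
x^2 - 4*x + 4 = (x - 2)^2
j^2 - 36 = (j - 6)*(j + 6)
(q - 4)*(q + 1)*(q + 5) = q^3 + 2*q^2 - 19*q - 20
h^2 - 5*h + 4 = (h - 4)*(h - 1)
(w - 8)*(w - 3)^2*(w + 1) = w^4 - 13*w^3 + 43*w^2 - 15*w - 72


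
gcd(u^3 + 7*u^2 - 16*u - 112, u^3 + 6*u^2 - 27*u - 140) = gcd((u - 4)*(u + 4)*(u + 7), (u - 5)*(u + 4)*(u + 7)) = u^2 + 11*u + 28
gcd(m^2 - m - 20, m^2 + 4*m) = m + 4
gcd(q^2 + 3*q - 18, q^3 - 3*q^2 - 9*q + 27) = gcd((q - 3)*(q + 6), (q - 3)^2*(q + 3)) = q - 3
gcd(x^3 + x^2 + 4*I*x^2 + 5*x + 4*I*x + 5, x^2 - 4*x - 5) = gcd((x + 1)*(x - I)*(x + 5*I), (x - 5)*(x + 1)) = x + 1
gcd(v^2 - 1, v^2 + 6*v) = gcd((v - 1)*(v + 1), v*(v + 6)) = 1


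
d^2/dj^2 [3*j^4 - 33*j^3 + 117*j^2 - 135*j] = 36*j^2 - 198*j + 234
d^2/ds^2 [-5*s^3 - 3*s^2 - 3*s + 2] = -30*s - 6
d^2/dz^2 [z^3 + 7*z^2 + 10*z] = 6*z + 14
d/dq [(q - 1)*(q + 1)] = 2*q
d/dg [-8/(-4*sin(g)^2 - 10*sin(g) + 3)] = -16*(4*sin(g) + 5)*cos(g)/(4*sin(g)^2 + 10*sin(g) - 3)^2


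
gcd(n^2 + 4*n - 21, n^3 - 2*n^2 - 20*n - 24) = 1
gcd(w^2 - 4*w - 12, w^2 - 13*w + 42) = w - 6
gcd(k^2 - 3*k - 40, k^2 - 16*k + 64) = k - 8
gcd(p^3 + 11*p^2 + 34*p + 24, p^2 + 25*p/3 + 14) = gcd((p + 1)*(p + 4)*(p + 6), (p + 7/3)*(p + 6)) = p + 6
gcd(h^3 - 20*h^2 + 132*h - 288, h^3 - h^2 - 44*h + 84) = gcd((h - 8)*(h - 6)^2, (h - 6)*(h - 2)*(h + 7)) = h - 6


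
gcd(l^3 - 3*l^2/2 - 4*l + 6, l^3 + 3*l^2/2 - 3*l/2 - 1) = l + 2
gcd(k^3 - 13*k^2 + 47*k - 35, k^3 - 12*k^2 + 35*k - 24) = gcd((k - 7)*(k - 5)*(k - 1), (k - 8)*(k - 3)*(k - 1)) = k - 1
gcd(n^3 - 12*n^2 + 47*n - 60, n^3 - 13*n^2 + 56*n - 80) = n^2 - 9*n + 20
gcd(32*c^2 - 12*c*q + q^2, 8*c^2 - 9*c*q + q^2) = -8*c + q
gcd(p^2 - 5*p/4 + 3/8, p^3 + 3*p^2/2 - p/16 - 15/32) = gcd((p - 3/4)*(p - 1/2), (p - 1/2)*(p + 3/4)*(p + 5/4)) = p - 1/2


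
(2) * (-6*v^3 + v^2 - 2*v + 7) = -12*v^3 + 2*v^2 - 4*v + 14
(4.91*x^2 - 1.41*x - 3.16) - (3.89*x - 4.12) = 4.91*x^2 - 5.3*x + 0.96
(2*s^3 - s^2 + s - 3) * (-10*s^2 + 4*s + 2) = -20*s^5 + 18*s^4 - 10*s^3 + 32*s^2 - 10*s - 6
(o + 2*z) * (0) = 0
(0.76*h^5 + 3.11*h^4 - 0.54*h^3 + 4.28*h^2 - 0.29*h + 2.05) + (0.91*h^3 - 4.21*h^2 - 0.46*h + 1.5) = 0.76*h^5 + 3.11*h^4 + 0.37*h^3 + 0.0700000000000003*h^2 - 0.75*h + 3.55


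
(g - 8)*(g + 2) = g^2 - 6*g - 16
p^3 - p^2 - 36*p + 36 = (p - 6)*(p - 1)*(p + 6)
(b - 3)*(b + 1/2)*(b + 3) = b^3 + b^2/2 - 9*b - 9/2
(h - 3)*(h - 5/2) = h^2 - 11*h/2 + 15/2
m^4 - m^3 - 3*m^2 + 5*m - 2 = (m - 1)^3*(m + 2)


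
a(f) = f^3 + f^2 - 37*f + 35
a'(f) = 3*f^2 + 2*f - 37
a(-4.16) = 134.23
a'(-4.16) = 6.60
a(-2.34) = 114.24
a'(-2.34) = -25.25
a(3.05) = -40.17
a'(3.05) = -2.99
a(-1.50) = 89.38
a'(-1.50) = -33.25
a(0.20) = 27.65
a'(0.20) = -36.48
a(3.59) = -38.67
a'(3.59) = 8.84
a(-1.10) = 75.58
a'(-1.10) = -35.57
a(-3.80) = 135.17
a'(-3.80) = -1.28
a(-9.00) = -280.00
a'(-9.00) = 188.00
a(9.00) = 512.00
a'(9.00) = 224.00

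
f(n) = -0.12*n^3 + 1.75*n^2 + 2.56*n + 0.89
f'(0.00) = 2.56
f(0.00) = 0.89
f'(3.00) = 9.82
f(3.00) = 21.08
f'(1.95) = 8.02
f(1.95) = 11.65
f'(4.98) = 11.06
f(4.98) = 42.22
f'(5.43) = 10.95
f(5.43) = 47.18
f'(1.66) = 7.38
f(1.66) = 9.41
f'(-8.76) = -55.73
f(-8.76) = 193.42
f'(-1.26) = -2.42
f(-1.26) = 0.68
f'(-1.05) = -1.51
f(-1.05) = 0.27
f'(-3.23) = -12.50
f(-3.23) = 14.92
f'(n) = -0.36*n^2 + 3.5*n + 2.56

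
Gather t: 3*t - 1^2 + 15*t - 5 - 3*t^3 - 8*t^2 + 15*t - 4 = -3*t^3 - 8*t^2 + 33*t - 10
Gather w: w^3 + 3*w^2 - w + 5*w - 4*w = w^3 + 3*w^2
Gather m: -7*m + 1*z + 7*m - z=0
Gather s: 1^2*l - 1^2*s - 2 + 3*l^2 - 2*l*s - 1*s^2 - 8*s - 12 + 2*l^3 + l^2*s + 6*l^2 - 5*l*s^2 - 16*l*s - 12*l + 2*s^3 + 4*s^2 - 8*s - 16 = 2*l^3 + 9*l^2 - 11*l + 2*s^3 + s^2*(3 - 5*l) + s*(l^2 - 18*l - 17) - 30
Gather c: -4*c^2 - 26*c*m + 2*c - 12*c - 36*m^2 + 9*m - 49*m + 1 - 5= -4*c^2 + c*(-26*m - 10) - 36*m^2 - 40*m - 4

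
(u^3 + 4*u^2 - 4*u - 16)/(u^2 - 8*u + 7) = (u^3 + 4*u^2 - 4*u - 16)/(u^2 - 8*u + 7)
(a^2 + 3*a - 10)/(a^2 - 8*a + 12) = (a + 5)/(a - 6)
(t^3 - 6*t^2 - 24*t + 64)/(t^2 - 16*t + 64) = (t^2 + 2*t - 8)/(t - 8)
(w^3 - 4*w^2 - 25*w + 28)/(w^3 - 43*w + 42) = (w^2 - 3*w - 28)/(w^2 + w - 42)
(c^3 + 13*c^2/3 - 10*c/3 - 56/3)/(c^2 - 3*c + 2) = (3*c^2 + 19*c + 28)/(3*(c - 1))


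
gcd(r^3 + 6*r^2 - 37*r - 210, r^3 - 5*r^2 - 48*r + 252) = r^2 + r - 42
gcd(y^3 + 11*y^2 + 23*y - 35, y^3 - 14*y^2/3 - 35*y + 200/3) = y + 5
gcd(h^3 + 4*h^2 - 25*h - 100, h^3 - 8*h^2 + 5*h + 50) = h - 5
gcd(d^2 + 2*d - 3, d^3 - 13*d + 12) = d - 1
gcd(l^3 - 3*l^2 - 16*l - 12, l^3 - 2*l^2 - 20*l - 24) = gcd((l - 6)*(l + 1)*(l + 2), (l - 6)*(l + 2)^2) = l^2 - 4*l - 12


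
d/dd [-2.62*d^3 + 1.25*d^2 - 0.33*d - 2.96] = -7.86*d^2 + 2.5*d - 0.33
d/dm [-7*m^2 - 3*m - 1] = -14*m - 3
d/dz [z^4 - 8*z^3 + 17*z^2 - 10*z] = 4*z^3 - 24*z^2 + 34*z - 10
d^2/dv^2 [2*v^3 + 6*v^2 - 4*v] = 12*v + 12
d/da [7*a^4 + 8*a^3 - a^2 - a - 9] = 28*a^3 + 24*a^2 - 2*a - 1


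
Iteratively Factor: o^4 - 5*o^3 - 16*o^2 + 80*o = (o)*(o^3 - 5*o^2 - 16*o + 80) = o*(o - 5)*(o^2 - 16) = o*(o - 5)*(o + 4)*(o - 4)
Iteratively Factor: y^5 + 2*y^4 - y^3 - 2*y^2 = (y)*(y^4 + 2*y^3 - y^2 - 2*y) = y*(y + 1)*(y^3 + y^2 - 2*y) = y*(y - 1)*(y + 1)*(y^2 + 2*y) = y^2*(y - 1)*(y + 1)*(y + 2)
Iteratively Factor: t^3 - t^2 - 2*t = (t + 1)*(t^2 - 2*t) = t*(t + 1)*(t - 2)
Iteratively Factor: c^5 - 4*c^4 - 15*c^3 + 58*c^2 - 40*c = (c - 1)*(c^4 - 3*c^3 - 18*c^2 + 40*c) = (c - 2)*(c - 1)*(c^3 - c^2 - 20*c) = (c - 5)*(c - 2)*(c - 1)*(c^2 + 4*c) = c*(c - 5)*(c - 2)*(c - 1)*(c + 4)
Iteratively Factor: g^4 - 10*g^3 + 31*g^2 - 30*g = (g - 2)*(g^3 - 8*g^2 + 15*g) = (g - 3)*(g - 2)*(g^2 - 5*g) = g*(g - 3)*(g - 2)*(g - 5)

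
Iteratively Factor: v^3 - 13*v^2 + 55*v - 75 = (v - 3)*(v^2 - 10*v + 25) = (v - 5)*(v - 3)*(v - 5)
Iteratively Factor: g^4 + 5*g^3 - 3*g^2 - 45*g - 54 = (g - 3)*(g^3 + 8*g^2 + 21*g + 18) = (g - 3)*(g + 3)*(g^2 + 5*g + 6) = (g - 3)*(g + 2)*(g + 3)*(g + 3)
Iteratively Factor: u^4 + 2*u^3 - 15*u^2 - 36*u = (u - 4)*(u^3 + 6*u^2 + 9*u) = u*(u - 4)*(u^2 + 6*u + 9) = u*(u - 4)*(u + 3)*(u + 3)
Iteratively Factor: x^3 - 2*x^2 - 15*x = (x - 5)*(x^2 + 3*x) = (x - 5)*(x + 3)*(x)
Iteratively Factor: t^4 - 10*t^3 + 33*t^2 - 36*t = (t)*(t^3 - 10*t^2 + 33*t - 36) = t*(t - 4)*(t^2 - 6*t + 9) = t*(t - 4)*(t - 3)*(t - 3)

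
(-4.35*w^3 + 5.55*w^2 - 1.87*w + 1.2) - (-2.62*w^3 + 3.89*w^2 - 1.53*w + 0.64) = -1.73*w^3 + 1.66*w^2 - 0.34*w + 0.56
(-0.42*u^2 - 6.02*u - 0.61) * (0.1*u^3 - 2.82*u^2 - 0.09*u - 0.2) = -0.042*u^5 + 0.5824*u^4 + 16.9532*u^3 + 2.346*u^2 + 1.2589*u + 0.122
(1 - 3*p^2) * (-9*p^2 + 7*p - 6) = 27*p^4 - 21*p^3 + 9*p^2 + 7*p - 6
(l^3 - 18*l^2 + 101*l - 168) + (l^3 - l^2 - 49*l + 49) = 2*l^3 - 19*l^2 + 52*l - 119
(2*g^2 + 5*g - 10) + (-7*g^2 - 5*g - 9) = -5*g^2 - 19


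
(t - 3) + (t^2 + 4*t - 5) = t^2 + 5*t - 8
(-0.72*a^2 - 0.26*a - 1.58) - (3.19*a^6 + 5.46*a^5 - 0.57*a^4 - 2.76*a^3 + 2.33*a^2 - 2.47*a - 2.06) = -3.19*a^6 - 5.46*a^5 + 0.57*a^4 + 2.76*a^3 - 3.05*a^2 + 2.21*a + 0.48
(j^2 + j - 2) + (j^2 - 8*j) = 2*j^2 - 7*j - 2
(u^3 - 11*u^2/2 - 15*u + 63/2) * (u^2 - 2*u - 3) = u^5 - 15*u^4/2 - 7*u^3 + 78*u^2 - 18*u - 189/2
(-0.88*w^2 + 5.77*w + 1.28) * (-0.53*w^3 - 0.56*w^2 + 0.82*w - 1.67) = 0.4664*w^5 - 2.5653*w^4 - 4.6312*w^3 + 5.4842*w^2 - 8.5863*w - 2.1376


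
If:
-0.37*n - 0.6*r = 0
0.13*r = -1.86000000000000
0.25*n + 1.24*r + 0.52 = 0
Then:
No Solution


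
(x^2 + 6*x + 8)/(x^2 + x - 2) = (x + 4)/(x - 1)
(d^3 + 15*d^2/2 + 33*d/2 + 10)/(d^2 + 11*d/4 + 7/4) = 2*(2*d^2 + 13*d + 20)/(4*d + 7)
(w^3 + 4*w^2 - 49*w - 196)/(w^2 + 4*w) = w - 49/w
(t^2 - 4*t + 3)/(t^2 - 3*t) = (t - 1)/t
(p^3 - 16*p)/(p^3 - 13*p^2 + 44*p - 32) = p*(p + 4)/(p^2 - 9*p + 8)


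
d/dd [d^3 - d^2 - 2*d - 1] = 3*d^2 - 2*d - 2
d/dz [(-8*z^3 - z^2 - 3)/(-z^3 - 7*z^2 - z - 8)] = (55*z^4 + 16*z^3 + 184*z^2 - 26*z - 3)/(z^6 + 14*z^5 + 51*z^4 + 30*z^3 + 113*z^2 + 16*z + 64)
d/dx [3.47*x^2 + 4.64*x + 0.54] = 6.94*x + 4.64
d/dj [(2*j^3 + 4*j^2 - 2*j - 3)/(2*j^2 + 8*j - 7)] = 2*(2*j^4 + 16*j^3 - 3*j^2 - 22*j + 19)/(4*j^4 + 32*j^3 + 36*j^2 - 112*j + 49)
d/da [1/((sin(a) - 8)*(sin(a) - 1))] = (9 - 2*sin(a))*cos(a)/((sin(a) - 8)^2*(sin(a) - 1)^2)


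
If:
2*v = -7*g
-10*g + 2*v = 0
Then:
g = 0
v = 0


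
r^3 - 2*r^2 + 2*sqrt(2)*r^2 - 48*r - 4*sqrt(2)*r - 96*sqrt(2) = (r - 8)*(r + 6)*(r + 2*sqrt(2))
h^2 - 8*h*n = h*(h - 8*n)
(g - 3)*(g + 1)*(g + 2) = g^3 - 7*g - 6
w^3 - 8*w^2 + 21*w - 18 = (w - 3)^2*(w - 2)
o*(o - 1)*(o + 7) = o^3 + 6*o^2 - 7*o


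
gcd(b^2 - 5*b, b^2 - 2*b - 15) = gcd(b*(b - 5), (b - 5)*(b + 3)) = b - 5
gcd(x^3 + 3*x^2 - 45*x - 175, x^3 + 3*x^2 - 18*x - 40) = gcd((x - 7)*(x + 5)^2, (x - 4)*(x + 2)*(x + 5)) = x + 5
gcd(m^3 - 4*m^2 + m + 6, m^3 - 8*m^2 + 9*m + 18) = m^2 - 2*m - 3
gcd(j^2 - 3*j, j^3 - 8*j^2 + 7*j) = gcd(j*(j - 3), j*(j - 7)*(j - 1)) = j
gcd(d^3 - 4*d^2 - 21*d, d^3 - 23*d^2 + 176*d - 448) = d - 7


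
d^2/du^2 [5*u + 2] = 0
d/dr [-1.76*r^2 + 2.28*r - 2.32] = 2.28 - 3.52*r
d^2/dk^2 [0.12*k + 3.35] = 0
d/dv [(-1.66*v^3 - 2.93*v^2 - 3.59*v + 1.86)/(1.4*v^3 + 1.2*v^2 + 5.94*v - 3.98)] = (2.11*v^4 - 9.6688*v^3 - 1.0878*v^2 + 18.8588*v + 3.2398)/(1.96*v^6 + 3.36*v^5 + 18.072*v^4 + 3.112*v^3 + 25.7316*v^2 - 47.2824*v + 15.8404)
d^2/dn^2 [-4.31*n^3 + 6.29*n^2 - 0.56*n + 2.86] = 12.58 - 25.86*n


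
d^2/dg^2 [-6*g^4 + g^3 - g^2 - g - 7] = -72*g^2 + 6*g - 2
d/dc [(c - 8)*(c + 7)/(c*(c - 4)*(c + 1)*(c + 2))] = 2*(-c^5 + 2*c^4 + 111*c^3 - 93*c^2 - 560*c - 224)/(c^2*(c^6 - 2*c^5 - 19*c^4 + 4*c^3 + 116*c^2 + 160*c + 64))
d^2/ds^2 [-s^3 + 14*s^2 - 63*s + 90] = 28 - 6*s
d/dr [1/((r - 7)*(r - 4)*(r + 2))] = (-(r - 7)*(r - 4) - (r - 7)*(r + 2) - (r - 4)*(r + 2))/((r - 7)^2*(r - 4)^2*(r + 2)^2)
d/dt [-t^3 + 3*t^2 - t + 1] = -3*t^2 + 6*t - 1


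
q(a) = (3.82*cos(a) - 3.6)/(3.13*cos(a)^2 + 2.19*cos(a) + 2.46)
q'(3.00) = 0.21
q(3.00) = -2.20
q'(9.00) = 0.58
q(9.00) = -2.31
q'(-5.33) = -0.94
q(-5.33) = -0.29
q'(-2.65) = -0.64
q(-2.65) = -2.35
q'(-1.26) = 1.87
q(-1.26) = -0.71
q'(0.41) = -0.22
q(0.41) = -0.01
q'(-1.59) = 2.88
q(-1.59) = -1.52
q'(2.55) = 0.69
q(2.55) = -2.42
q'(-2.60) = -0.67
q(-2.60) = -2.39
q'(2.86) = 0.41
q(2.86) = -2.24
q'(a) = (6.26*sin(a)*cos(a) + 2.19*sin(a))*(3.82*cos(a) - 3.6)/(3.13*cos(a)^2 + 2.19*cos(a) + 2.46)^2 - 3.82*sin(a)/(3.13*cos(a)^2 + 2.19*cos(a) + 2.46) = (11.9566*cos(a)^2 - 22.536*cos(a) - 17.2812)*sin(a)/(9.7969*cos(a)^4 + 13.7094*cos(a)^3 + 20.1957*cos(a)^2 + 10.7748*cos(a) + 6.0516)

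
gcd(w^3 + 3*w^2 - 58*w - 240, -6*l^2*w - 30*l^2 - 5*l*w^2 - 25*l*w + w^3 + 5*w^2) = w + 5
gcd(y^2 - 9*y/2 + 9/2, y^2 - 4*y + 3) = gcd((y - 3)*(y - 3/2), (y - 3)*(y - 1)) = y - 3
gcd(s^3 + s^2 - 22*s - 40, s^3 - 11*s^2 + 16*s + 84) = s + 2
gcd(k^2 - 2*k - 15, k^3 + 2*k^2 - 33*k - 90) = k + 3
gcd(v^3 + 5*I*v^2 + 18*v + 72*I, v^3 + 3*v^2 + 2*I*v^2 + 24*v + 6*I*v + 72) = v^2 + 2*I*v + 24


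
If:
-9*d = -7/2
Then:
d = 7/18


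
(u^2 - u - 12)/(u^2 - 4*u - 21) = (u - 4)/(u - 7)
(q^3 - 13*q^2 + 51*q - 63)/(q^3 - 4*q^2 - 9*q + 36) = (q^2 - 10*q + 21)/(q^2 - q - 12)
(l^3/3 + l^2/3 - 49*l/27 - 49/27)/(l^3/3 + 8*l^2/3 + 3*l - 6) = (l^3 + l^2 - 49*l/9 - 49/9)/(l^3 + 8*l^2 + 9*l - 18)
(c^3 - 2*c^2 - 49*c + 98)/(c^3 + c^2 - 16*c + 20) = (c^2 - 49)/(c^2 + 3*c - 10)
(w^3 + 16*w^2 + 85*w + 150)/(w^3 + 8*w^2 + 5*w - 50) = (w + 6)/(w - 2)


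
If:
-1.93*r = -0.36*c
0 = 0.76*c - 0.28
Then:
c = 0.37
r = 0.07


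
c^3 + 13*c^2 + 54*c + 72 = (c + 3)*(c + 4)*(c + 6)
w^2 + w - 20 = (w - 4)*(w + 5)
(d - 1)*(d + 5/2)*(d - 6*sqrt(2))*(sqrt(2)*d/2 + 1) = sqrt(2)*d^4/2 - 5*d^3 + 3*sqrt(2)*d^3/4 - 29*sqrt(2)*d^2/4 - 15*d^2/2 - 9*sqrt(2)*d + 25*d/2 + 15*sqrt(2)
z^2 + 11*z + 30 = (z + 5)*(z + 6)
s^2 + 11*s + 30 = (s + 5)*(s + 6)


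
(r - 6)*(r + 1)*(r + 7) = r^3 + 2*r^2 - 41*r - 42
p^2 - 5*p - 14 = (p - 7)*(p + 2)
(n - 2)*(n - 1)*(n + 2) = n^3 - n^2 - 4*n + 4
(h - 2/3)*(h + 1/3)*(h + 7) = h^3 + 20*h^2/3 - 23*h/9 - 14/9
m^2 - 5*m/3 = m*(m - 5/3)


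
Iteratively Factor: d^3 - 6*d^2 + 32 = (d + 2)*(d^2 - 8*d + 16) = (d - 4)*(d + 2)*(d - 4)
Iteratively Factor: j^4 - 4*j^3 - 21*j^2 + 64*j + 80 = (j - 4)*(j^3 - 21*j - 20) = (j - 4)*(j + 4)*(j^2 - 4*j - 5) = (j - 4)*(j + 1)*(j + 4)*(j - 5)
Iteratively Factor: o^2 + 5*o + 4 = (o + 4)*(o + 1)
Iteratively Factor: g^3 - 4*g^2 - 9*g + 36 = (g - 4)*(g^2 - 9) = (g - 4)*(g + 3)*(g - 3)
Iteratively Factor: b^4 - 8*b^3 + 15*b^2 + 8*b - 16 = (b - 4)*(b^3 - 4*b^2 - b + 4) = (b - 4)*(b + 1)*(b^2 - 5*b + 4) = (b - 4)^2*(b + 1)*(b - 1)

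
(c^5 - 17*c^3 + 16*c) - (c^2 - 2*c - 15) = c^5 - 17*c^3 - c^2 + 18*c + 15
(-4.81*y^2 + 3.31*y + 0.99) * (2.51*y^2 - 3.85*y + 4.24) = -12.0731*y^4 + 26.8266*y^3 - 30.653*y^2 + 10.2229*y + 4.1976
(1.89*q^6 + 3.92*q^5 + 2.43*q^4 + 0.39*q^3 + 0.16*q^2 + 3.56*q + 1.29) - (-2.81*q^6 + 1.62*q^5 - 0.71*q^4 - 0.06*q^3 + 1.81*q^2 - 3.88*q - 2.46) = 4.7*q^6 + 2.3*q^5 + 3.14*q^4 + 0.45*q^3 - 1.65*q^2 + 7.44*q + 3.75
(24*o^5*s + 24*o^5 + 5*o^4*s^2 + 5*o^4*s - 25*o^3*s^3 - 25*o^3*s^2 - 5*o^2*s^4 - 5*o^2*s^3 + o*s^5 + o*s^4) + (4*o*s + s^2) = 24*o^5*s + 24*o^5 + 5*o^4*s^2 + 5*o^4*s - 25*o^3*s^3 - 25*o^3*s^2 - 5*o^2*s^4 - 5*o^2*s^3 + o*s^5 + o*s^4 + 4*o*s + s^2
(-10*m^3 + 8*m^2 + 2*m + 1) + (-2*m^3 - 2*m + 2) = -12*m^3 + 8*m^2 + 3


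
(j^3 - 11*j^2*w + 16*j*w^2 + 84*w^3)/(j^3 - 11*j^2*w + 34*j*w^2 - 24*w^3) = (j^2 - 5*j*w - 14*w^2)/(j^2 - 5*j*w + 4*w^2)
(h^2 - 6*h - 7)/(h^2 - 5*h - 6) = (h - 7)/(h - 6)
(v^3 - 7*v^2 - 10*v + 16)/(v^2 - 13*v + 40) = (v^2 + v - 2)/(v - 5)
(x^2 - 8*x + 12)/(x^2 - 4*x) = (x^2 - 8*x + 12)/(x*(x - 4))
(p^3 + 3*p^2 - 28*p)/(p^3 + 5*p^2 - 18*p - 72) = p*(p + 7)/(p^2 + 9*p + 18)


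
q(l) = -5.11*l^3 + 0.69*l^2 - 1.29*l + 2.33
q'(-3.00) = -143.40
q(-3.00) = 150.38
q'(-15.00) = -3471.24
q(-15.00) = 17423.18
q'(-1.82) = -54.58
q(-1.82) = 37.77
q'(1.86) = -51.76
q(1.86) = -30.56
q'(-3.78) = -225.55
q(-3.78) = 293.06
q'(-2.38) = -91.41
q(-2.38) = 78.20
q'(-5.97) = -555.90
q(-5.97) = 1121.91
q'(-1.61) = -43.25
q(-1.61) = 27.52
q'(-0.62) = -8.04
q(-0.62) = 4.61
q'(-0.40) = -4.29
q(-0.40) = 3.28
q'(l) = -15.33*l^2 + 1.38*l - 1.29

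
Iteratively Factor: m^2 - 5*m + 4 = (m - 4)*(m - 1)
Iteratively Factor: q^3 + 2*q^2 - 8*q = (q + 4)*(q^2 - 2*q) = q*(q + 4)*(q - 2)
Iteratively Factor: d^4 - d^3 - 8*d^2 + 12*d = (d - 2)*(d^3 + d^2 - 6*d) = (d - 2)*(d + 3)*(d^2 - 2*d) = d*(d - 2)*(d + 3)*(d - 2)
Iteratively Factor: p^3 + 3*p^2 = (p)*(p^2 + 3*p) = p^2*(p + 3)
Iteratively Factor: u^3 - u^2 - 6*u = (u)*(u^2 - u - 6) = u*(u - 3)*(u + 2)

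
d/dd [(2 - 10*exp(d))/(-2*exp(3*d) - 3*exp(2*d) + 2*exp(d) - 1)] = (-40*exp(3*d) - 18*exp(2*d) + 12*exp(d) + 6)*exp(d)/(4*exp(6*d) + 12*exp(5*d) + exp(4*d) - 8*exp(3*d) + 10*exp(2*d) - 4*exp(d) + 1)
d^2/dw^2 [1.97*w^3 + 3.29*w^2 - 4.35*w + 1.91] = 11.82*w + 6.58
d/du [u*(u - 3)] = 2*u - 3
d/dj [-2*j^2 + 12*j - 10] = 12 - 4*j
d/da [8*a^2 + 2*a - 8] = 16*a + 2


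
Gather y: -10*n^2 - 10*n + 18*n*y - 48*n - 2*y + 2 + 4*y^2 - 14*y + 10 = -10*n^2 - 58*n + 4*y^2 + y*(18*n - 16) + 12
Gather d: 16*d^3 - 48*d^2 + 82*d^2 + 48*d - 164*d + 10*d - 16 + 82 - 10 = 16*d^3 + 34*d^2 - 106*d + 56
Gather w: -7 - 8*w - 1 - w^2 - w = -w^2 - 9*w - 8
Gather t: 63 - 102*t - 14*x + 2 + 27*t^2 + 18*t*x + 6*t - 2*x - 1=27*t^2 + t*(18*x - 96) - 16*x + 64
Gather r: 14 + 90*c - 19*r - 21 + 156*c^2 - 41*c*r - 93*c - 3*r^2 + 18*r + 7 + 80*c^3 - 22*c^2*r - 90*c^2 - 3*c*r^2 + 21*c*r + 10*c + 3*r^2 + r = 80*c^3 + 66*c^2 - 3*c*r^2 + 7*c + r*(-22*c^2 - 20*c)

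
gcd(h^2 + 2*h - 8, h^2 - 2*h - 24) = h + 4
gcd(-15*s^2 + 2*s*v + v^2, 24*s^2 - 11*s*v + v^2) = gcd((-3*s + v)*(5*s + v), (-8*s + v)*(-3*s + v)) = 3*s - v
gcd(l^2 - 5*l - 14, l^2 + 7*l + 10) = l + 2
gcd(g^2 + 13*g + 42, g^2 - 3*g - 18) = 1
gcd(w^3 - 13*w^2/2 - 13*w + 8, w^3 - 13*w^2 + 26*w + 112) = w^2 - 6*w - 16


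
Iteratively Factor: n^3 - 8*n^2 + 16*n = (n)*(n^2 - 8*n + 16) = n*(n - 4)*(n - 4)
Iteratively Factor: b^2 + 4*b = (b)*(b + 4)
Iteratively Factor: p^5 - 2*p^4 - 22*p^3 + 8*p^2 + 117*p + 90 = (p - 3)*(p^4 + p^3 - 19*p^2 - 49*p - 30) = (p - 3)*(p + 1)*(p^3 - 19*p - 30) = (p - 3)*(p + 1)*(p + 3)*(p^2 - 3*p - 10) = (p - 3)*(p + 1)*(p + 2)*(p + 3)*(p - 5)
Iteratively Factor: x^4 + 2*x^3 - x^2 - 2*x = (x)*(x^3 + 2*x^2 - x - 2) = x*(x - 1)*(x^2 + 3*x + 2) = x*(x - 1)*(x + 1)*(x + 2)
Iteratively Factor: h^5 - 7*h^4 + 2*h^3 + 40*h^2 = (h + 2)*(h^4 - 9*h^3 + 20*h^2) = h*(h + 2)*(h^3 - 9*h^2 + 20*h) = h*(h - 4)*(h + 2)*(h^2 - 5*h) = h*(h - 5)*(h - 4)*(h + 2)*(h)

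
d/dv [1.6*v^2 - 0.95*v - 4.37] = 3.2*v - 0.95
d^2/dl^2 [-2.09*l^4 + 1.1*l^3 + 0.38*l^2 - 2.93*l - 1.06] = -25.08*l^2 + 6.6*l + 0.76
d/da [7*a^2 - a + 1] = 14*a - 1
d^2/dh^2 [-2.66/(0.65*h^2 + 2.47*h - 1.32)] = (2.2477*h^2 + 8.54126*h - 2.66*(1.3*h + 2.47)*(2.6*h + 4.94) - 4.56456)/(0.65*h^2 + 2.47*h - 1.32)^3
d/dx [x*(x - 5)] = 2*x - 5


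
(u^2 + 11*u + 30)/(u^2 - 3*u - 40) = (u + 6)/(u - 8)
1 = 1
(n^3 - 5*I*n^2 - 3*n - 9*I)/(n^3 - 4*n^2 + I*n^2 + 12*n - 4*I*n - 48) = (n^2 - 2*I*n + 3)/(n^2 + 4*n*(-1 + I) - 16*I)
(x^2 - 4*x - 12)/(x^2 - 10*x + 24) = (x + 2)/(x - 4)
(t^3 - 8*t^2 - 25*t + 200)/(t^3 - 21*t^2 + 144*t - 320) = (t + 5)/(t - 8)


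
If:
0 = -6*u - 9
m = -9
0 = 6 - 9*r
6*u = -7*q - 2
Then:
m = -9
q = 1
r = 2/3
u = -3/2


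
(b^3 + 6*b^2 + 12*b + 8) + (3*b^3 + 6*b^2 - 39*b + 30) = 4*b^3 + 12*b^2 - 27*b + 38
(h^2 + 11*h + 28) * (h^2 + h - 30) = h^4 + 12*h^3 + 9*h^2 - 302*h - 840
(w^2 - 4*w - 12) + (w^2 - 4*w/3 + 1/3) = 2*w^2 - 16*w/3 - 35/3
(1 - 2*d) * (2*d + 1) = 1 - 4*d^2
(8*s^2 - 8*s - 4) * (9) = 72*s^2 - 72*s - 36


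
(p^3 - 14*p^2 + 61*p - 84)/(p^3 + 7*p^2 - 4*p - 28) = (p^3 - 14*p^2 + 61*p - 84)/(p^3 + 7*p^2 - 4*p - 28)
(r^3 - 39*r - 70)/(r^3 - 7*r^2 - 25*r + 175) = (r + 2)/(r - 5)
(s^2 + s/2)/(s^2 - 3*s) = (s + 1/2)/(s - 3)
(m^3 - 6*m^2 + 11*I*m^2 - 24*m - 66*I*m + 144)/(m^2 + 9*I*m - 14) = (m^3 + m^2*(-6 + 11*I) + m*(-24 - 66*I) + 144)/(m^2 + 9*I*m - 14)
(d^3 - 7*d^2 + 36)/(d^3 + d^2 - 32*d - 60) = (d - 3)/(d + 5)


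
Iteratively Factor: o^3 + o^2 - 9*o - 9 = (o + 3)*(o^2 - 2*o - 3) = (o + 1)*(o + 3)*(o - 3)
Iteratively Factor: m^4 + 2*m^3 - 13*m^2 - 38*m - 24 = (m - 4)*(m^3 + 6*m^2 + 11*m + 6) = (m - 4)*(m + 2)*(m^2 + 4*m + 3) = (m - 4)*(m + 1)*(m + 2)*(m + 3)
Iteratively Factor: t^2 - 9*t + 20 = (t - 4)*(t - 5)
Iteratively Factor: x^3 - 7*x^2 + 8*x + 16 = (x - 4)*(x^2 - 3*x - 4) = (x - 4)*(x + 1)*(x - 4)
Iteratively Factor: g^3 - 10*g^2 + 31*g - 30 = (g - 3)*(g^2 - 7*g + 10) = (g - 3)*(g - 2)*(g - 5)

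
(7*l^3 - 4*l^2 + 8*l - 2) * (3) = 21*l^3 - 12*l^2 + 24*l - 6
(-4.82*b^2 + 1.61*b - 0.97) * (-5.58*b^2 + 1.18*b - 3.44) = 26.8956*b^4 - 14.6714*b^3 + 23.8932*b^2 - 6.683*b + 3.3368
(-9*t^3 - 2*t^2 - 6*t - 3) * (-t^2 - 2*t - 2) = 9*t^5 + 20*t^4 + 28*t^3 + 19*t^2 + 18*t + 6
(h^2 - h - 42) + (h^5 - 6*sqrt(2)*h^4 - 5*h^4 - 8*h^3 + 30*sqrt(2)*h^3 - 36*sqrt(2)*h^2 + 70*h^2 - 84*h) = h^5 - 6*sqrt(2)*h^4 - 5*h^4 - 8*h^3 + 30*sqrt(2)*h^3 - 36*sqrt(2)*h^2 + 71*h^2 - 85*h - 42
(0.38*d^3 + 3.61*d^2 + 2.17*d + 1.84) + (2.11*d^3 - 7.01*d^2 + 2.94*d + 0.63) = 2.49*d^3 - 3.4*d^2 + 5.11*d + 2.47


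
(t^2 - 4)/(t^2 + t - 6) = (t + 2)/(t + 3)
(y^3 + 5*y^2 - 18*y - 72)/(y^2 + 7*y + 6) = (y^2 - y - 12)/(y + 1)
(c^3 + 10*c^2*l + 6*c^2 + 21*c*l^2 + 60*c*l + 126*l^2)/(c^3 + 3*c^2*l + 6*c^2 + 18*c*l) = (c + 7*l)/c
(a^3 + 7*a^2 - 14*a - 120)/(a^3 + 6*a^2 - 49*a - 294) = (a^2 + a - 20)/(a^2 - 49)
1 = 1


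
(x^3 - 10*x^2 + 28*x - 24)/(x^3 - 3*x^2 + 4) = (x - 6)/(x + 1)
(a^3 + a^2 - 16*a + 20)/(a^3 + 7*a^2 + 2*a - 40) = (a - 2)/(a + 4)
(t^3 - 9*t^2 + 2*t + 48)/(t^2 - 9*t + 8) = (t^2 - t - 6)/(t - 1)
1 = 1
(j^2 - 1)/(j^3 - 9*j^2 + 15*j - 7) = (j + 1)/(j^2 - 8*j + 7)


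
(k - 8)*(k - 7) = k^2 - 15*k + 56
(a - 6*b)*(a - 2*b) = a^2 - 8*a*b + 12*b^2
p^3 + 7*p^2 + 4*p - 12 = (p - 1)*(p + 2)*(p + 6)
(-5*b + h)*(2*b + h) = -10*b^2 - 3*b*h + h^2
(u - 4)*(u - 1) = u^2 - 5*u + 4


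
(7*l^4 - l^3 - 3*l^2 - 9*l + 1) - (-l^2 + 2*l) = 7*l^4 - l^3 - 2*l^2 - 11*l + 1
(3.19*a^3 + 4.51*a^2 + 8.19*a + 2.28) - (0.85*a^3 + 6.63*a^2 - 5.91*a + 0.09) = 2.34*a^3 - 2.12*a^2 + 14.1*a + 2.19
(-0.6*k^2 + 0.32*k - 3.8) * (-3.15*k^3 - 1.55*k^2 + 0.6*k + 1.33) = 1.89*k^5 - 0.0780000000000001*k^4 + 11.114*k^3 + 5.284*k^2 - 1.8544*k - 5.054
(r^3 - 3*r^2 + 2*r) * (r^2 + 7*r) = r^5 + 4*r^4 - 19*r^3 + 14*r^2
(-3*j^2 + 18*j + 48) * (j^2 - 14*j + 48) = -3*j^4 + 60*j^3 - 348*j^2 + 192*j + 2304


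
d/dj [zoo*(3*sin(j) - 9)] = zoo*cos(j)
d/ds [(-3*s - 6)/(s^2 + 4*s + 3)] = 3*(-s^2 - 4*s + 2*(s + 2)^2 - 3)/(s^2 + 4*s + 3)^2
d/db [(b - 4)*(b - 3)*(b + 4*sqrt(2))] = 3*b^2 - 14*b + 8*sqrt(2)*b - 28*sqrt(2) + 12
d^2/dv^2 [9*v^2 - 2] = 18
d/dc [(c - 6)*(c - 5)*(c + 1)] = 3*c^2 - 20*c + 19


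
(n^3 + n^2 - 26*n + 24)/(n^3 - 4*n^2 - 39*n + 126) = (n^2 - 5*n + 4)/(n^2 - 10*n + 21)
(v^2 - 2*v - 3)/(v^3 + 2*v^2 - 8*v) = (v^2 - 2*v - 3)/(v*(v^2 + 2*v - 8))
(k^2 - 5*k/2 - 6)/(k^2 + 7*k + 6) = (k^2 - 5*k/2 - 6)/(k^2 + 7*k + 6)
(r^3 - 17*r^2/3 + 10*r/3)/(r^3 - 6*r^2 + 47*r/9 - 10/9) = 3*r/(3*r - 1)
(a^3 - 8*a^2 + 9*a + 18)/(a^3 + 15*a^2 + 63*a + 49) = (a^2 - 9*a + 18)/(a^2 + 14*a + 49)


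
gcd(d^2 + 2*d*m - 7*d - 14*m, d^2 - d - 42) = d - 7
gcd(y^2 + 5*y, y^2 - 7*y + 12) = 1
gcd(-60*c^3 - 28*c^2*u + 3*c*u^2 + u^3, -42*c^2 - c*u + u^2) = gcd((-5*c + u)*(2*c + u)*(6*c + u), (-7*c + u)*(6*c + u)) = 6*c + u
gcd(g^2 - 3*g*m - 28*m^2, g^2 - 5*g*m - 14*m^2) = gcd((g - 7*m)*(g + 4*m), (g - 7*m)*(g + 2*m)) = g - 7*m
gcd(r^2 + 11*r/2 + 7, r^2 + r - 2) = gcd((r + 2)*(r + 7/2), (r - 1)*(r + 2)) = r + 2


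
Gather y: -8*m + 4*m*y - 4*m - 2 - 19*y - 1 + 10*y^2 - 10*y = -12*m + 10*y^2 + y*(4*m - 29) - 3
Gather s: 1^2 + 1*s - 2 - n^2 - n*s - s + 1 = -n^2 - n*s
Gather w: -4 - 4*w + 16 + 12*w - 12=8*w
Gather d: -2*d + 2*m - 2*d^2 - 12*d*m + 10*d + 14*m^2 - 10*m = -2*d^2 + d*(8 - 12*m) + 14*m^2 - 8*m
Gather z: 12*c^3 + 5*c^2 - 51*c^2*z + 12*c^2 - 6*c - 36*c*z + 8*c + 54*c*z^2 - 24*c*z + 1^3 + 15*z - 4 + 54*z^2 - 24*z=12*c^3 + 17*c^2 + 2*c + z^2*(54*c + 54) + z*(-51*c^2 - 60*c - 9) - 3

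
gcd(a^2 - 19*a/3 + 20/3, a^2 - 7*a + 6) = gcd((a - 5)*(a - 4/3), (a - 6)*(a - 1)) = 1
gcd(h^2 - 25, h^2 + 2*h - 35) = h - 5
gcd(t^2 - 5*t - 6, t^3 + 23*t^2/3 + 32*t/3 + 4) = t + 1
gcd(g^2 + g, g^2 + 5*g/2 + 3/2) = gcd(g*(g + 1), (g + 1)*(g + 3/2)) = g + 1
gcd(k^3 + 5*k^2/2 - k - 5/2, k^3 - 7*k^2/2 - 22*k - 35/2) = k^2 + 7*k/2 + 5/2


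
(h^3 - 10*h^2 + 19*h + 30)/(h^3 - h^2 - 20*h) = (h^2 - 5*h - 6)/(h*(h + 4))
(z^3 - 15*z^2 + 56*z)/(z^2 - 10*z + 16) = z*(z - 7)/(z - 2)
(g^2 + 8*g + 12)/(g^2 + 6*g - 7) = (g^2 + 8*g + 12)/(g^2 + 6*g - 7)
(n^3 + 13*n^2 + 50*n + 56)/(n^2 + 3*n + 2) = (n^2 + 11*n + 28)/(n + 1)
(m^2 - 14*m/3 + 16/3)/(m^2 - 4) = (m - 8/3)/(m + 2)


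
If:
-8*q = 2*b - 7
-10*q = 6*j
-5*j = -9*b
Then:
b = -175/166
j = -315/166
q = 189/166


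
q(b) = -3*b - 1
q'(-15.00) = -3.00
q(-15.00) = 44.00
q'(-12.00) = -3.00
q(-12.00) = 35.00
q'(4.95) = -3.00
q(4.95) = -15.85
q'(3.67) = -3.00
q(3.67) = -12.01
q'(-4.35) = -3.00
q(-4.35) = 12.05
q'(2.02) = -3.00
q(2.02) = -7.06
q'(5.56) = -3.00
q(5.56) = -17.68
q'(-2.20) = -3.00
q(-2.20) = 5.60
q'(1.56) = -3.00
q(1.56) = -5.68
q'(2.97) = -3.00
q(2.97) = -9.91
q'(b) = -3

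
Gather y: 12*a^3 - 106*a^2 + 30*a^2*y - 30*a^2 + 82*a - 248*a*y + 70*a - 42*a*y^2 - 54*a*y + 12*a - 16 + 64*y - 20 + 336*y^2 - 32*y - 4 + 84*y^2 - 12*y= 12*a^3 - 136*a^2 + 164*a + y^2*(420 - 42*a) + y*(30*a^2 - 302*a + 20) - 40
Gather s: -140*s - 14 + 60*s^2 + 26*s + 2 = 60*s^2 - 114*s - 12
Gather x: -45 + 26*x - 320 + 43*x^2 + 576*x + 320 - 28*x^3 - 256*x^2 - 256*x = -28*x^3 - 213*x^2 + 346*x - 45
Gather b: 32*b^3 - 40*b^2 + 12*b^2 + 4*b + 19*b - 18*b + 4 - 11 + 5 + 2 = 32*b^3 - 28*b^2 + 5*b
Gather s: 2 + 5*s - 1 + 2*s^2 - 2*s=2*s^2 + 3*s + 1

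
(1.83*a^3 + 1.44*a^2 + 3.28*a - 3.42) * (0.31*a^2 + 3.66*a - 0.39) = 0.5673*a^5 + 7.1442*a^4 + 5.5735*a^3 + 10.383*a^2 - 13.7964*a + 1.3338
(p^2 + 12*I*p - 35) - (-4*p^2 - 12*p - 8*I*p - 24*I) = 5*p^2 + 12*p + 20*I*p - 35 + 24*I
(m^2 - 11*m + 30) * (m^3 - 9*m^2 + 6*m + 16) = m^5 - 20*m^4 + 135*m^3 - 320*m^2 + 4*m + 480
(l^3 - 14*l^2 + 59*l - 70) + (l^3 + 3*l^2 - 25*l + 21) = 2*l^3 - 11*l^2 + 34*l - 49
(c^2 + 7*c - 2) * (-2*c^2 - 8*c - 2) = -2*c^4 - 22*c^3 - 54*c^2 + 2*c + 4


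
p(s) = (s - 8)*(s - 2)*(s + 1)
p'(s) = (s - 8)*(s - 2) + (s - 8)*(s + 1) + (s - 2)*(s + 1) = 3*s^2 - 18*s + 6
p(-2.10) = -45.55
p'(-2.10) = 57.03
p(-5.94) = -546.78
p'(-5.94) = 218.77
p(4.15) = -42.63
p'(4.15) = -17.03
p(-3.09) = -117.98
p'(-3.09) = 90.26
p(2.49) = -9.42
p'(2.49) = -20.22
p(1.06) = 13.44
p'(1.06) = -9.71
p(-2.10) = -45.55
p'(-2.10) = 57.03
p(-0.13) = 15.07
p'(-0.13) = 8.39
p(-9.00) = -1496.00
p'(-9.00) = 411.00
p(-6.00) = -560.00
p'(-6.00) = 222.00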